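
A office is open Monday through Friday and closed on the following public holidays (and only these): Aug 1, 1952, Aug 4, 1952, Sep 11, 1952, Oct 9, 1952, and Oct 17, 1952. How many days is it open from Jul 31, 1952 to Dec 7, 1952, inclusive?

87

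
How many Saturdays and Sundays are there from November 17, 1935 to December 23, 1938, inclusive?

November 17, 1935 is a Sunday.
That's 1133 days from start to end, counting both.
1133 = 7 × 161 + 6, so there are 161 full weeks plus 6 extra days.
Each full week contributes 2 weekend days (Sat, Sun): 161 × 2 = 322.
The 6 extra days are Sun, Mon, Tue, Wed, Thu, Fri — 1 of them qualifies.
Total: 322 + 1 = 323.

323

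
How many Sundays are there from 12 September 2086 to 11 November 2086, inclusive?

9

12 September 2086 is a Thursday.
The range spans 61 days (inclusive of both endpoints).
61 = 7 × 8 + 5, so there are 8 full weeks plus 5 extra days.
Each full week contributes one Sunday: 8 so far.
The 5 extra days are Thursday, Friday, Saturday, Sunday, Monday — 1 of them qualifies.
Total: 8 + 1 = 9.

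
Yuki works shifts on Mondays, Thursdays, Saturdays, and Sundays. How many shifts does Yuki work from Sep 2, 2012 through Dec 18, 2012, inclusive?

Sep 2, 2012 is a Sunday.
That's 108 days from start to end, counting both.
108 = 7 × 15 + 3, so there are 15 full weeks plus 3 extra days.
Each full week contributes 4 days from the set (Mon, Thu, Sat, Sun): 15 × 4 = 60.
The 3 extra days are Sun, Mon, Tue — 2 of them qualify.
Total: 60 + 2 = 62.

62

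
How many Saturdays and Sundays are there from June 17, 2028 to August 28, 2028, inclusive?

22

June 17, 2028 is a Saturday.
The range spans 73 days (inclusive of both endpoints).
73 = 7 × 10 + 3, so there are 10 full weeks plus 3 extra days.
Each full week contributes 2 weekend days (Sat, Sun): 10 × 2 = 20.
The 3 extra days are Saturday, Sunday, Monday — 2 of them qualify.
Total: 20 + 2 = 22.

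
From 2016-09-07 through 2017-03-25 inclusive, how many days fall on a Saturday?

2016-09-07 is a Wednesday.
From 2016-09-07 to 2017-03-25 is 200 days inclusive.
200 = 7 × 28 + 4, so there are 28 full weeks plus 4 extra days.
Each full week contributes one Saturday: 28 so far.
The 4 extra days are Wed, Thu, Fri, Sat — 1 of them qualifies.
Total: 28 + 1 = 29.

29 Saturdays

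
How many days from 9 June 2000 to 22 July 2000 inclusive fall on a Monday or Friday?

9 June 2000 is a Friday.
From 9 June 2000 to 22 July 2000 is 44 days inclusive.
44 = 7 × 6 + 2, so there are 6 full weeks plus 2 extra days.
Each full week contributes 2 days from the set (Mon, Fri): 6 × 2 = 12.
The 2 extra days are Fri, Sat — 1 of them qualifies.
Total: 12 + 1 = 13.

13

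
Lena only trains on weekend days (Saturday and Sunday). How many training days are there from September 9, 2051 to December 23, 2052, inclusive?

136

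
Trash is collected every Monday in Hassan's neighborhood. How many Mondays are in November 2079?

4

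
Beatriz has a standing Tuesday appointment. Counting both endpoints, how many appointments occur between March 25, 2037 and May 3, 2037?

5

March 25, 2037 is a Wednesday.
That's 40 days from start to end, counting both.
40 = 7 × 5 + 5, so there are 5 full weeks plus 5 extra days.
Each full week contributes one Tuesday: 5 so far.
The 5 extra days are Wednesday, Thursday, Friday, Saturday, Sunday — none qualify.
Total: 5 + 0 = 5.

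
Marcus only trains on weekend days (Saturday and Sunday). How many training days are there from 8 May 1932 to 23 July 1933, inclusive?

8 May 1932 is a Sunday.
That's 442 days from start to end, counting both.
442 = 7 × 63 + 1, so there are 63 full weeks plus 1 extra day.
Each full week contributes 2 weekend days (Sat, Sun): 63 × 2 = 126.
The 1 extra day is Sunday — 1 of them qualifies.
Total: 126 + 1 = 127.

127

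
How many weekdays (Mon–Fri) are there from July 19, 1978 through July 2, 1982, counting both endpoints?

1033 weekdays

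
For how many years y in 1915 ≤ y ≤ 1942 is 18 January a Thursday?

Day of week of January 18 in each year:
1915: Mon, 1916: Tue, 1917: Thu ✓, 1918: Fri, 1919: Sat, 1920: Sun, 1921: Tue, 1922: Wed, 1923: Thu ✓, 1924: Fri, 1925: Sun, 1926: Mon, 1927: Tue, 1928: Wed, 1929: Fri, 1930: Sat, 1931: Sun, 1932: Mon, 1933: Wed, 1934: Thu ✓, 1935: Fri, 1936: Sat, 1937: Mon, 1938: Tue, 1939: Wed, 1940: Thu ✓, 1941: Sat, 1942: Sun
Thursdays: 1917, 1923, 1934, 1940.

4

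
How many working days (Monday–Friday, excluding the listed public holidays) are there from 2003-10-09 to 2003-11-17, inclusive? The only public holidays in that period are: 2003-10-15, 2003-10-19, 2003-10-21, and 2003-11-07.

25

2003-10-09 is a Thursday.
The range spans 40 days (inclusive of both endpoints).
40 = 7 × 5 + 5, so there are 5 full weeks plus 5 extra days.
Each full week contributes 5 weekdays (Mon–Fri): 5 × 5 = 25.
The 5 extra days are Thu, Fri, Sat, Sun, Mon — 3 of them qualify.
Total: 25 + 3 = 28.
Holidays: 2003-10-15 (Wed); 2003-10-19 (Sun); 2003-10-21 (Tue); 2003-11-07 (Fri).
3 of the 4 holidays fall on weekdays; the rest are weekends and were already excluded.
Business days: 28 − 3 = 25.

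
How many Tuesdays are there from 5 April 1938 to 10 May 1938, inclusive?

6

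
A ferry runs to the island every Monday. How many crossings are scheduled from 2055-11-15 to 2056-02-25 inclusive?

2055-11-15 is a Monday.
The range spans 103 days (inclusive of both endpoints).
103 = 7 × 14 + 5, so there are 14 full weeks plus 5 extra days.
Each full week contributes one Monday: 14 so far.
The 5 extra days are Monday, Tuesday, Wednesday, Thursday, Friday — 1 of them qualifies.
Total: 14 + 1 = 15.

15 Mondays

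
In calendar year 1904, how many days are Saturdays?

January 1, 1904 is a Friday.
That's 366 days from start to end, counting both.
366 = 7 × 52 + 2, so there are 52 full weeks plus 2 extra days.
Each full week contributes one Saturday: 52 so far.
The 2 extra days are Friday, Saturday — 1 of them qualifies.
Total: 52 + 1 = 53.

53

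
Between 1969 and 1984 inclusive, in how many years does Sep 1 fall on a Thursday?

2

Day of week of September 1 in each year:
1969: Mon, 1970: Tue, 1971: Wed, 1972: Fri, 1973: Sat, 1974: Sun, 1975: Mon, 1976: Wed, 1977: Thu ✓, 1978: Fri, 1979: Sat, 1980: Mon, 1981: Tue, 1982: Wed, 1983: Thu ✓, 1984: Sat
Thursdays: 1977, 1983.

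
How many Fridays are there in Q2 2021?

13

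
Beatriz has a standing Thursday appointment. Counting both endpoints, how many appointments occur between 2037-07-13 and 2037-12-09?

21 Thursdays

2037-07-13 is a Monday.
That's 150 days from start to end, counting both.
150 = 7 × 21 + 3, so there are 21 full weeks plus 3 extra days.
Each full week contributes one Thursday: 21 so far.
The 3 extra days are Mon, Tue, Wed — none qualify.
Total: 21 + 0 = 21.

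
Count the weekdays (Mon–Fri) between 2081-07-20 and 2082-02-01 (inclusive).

140

2081-07-20 is a Sunday.
From 2081-07-20 to 2082-02-01 is 197 days inclusive.
197 = 7 × 28 + 1, so there are 28 full weeks plus 1 extra day.
Each full week contributes 5 weekdays (Mon–Fri): 28 × 5 = 140.
The 1 extra day is Sun — none qualify.
Total: 140 + 0 = 140.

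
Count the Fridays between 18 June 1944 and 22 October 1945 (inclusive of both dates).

18 June 1944 is a Sunday.
The range spans 492 days (inclusive of both endpoints).
492 = 7 × 70 + 2, so there are 70 full weeks plus 2 extra days.
Each full week contributes one Friday: 70 so far.
The 2 extra days are Sun, Mon — none qualify.
Total: 70 + 0 = 70.

70 Fridays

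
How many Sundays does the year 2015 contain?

Jan 1, 2015 is a Thursday.
The range spans 365 days (inclusive of both endpoints).
365 = 7 × 52 + 1, so there are 52 full weeks plus 1 extra day.
Each full week contributes one Sunday: 52 so far.
The 1 extra day is Thu — none qualify.
Total: 52 + 0 = 52.

52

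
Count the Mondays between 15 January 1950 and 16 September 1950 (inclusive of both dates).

35 Mondays

15 January 1950 is a Sunday.
From 15 January 1950 to 16 September 1950 is 245 days inclusive.
245 = 7 × 35, so the span is exactly 35 full weeks.
Each full week contributes one Monday: 35 so far.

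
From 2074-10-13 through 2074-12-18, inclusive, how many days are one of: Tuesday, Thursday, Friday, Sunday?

38

2074-10-13 is a Saturday.
From 2074-10-13 to 2074-12-18 is 67 days inclusive.
67 = 7 × 9 + 4, so there are 9 full weeks plus 4 extra days.
Each full week contributes 4 days from the set (Tue, Thu, Fri, Sun): 9 × 4 = 36.
The 4 extra days are Sat, Sun, Mon, Tue — 2 of them qualify.
Total: 36 + 2 = 38.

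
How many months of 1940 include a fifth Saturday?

4

A month has five Saturdays exactly when Saturday falls within its first (length − 28) days.
Jan: 31 days, starts Mon → 5 of Mon, Tue, Wed
Feb: 29 days, starts Thu → 5 of Thu
Mar: 31 days, starts Fri → 5 of Fri, Sat, Sun ✓
Apr: 30 days, starts Mon → 5 of Mon, Tue
May: 31 days, starts Wed → 5 of Wed, Thu, Fri
Jun: 30 days, starts Sat → 5 of Sat, Sun ✓
Jul: 31 days, starts Mon → 5 of Mon, Tue, Wed
Aug: 31 days, starts Thu → 5 of Thu, Fri, Sat ✓
Sep: 30 days, starts Sun → 5 of Sun, Mon
Oct: 31 days, starts Tue → 5 of Tue, Wed, Thu
Nov: 30 days, starts Fri → 5 of Fri, Sat ✓
Dec: 31 days, starts Sun → 5 of Sun, Mon, Tue
Months with five Saturdays: Mar, Jun, Aug, Nov.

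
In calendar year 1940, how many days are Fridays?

1 January 1940 is a Monday.
That's 366 days from start to end, counting both.
366 = 7 × 52 + 2, so there are 52 full weeks plus 2 extra days.
Each full week contributes one Friday: 52 so far.
The 2 extra days are Mon, Tue — none qualify.
Total: 52 + 0 = 52.

52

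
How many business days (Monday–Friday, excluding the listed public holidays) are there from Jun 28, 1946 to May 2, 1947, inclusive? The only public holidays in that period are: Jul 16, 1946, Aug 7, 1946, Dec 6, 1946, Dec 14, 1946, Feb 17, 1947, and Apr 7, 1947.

Jun 28, 1946 is a Friday.
The range spans 309 days (inclusive of both endpoints).
309 = 7 × 44 + 1, so there are 44 full weeks plus 1 extra day.
Each full week contributes 5 weekdays (Mon–Fri): 44 × 5 = 220.
The 1 extra day is Fri — 1 of them qualifies.
Total: 220 + 1 = 221.
Holidays: Jul 16, 1946 (Tue); Aug 7, 1946 (Wed); Dec 6, 1946 (Fri); Dec 14, 1946 (Sat); Feb 17, 1947 (Mon); Apr 7, 1947 (Mon).
5 of the 6 holidays fall on weekdays; the rest are weekends and were already excluded.
Business days: 221 − 5 = 216.

216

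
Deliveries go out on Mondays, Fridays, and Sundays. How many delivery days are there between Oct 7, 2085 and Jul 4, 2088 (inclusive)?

430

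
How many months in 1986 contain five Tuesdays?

A month has five Tuesdays exactly when Tuesday falls within its first (length − 28) days.
Jan: 31 days, starts Wed → 5 of Wed, Thu, Fri
Feb: 28 days, starts Sat → 5 of (none)
Mar: 31 days, starts Sat → 5 of Sat, Sun, Mon
Apr: 30 days, starts Tue → 5 of Tue, Wed ✓
May: 31 days, starts Thu → 5 of Thu, Fri, Sat
Jun: 30 days, starts Sun → 5 of Sun, Mon
Jul: 31 days, starts Tue → 5 of Tue, Wed, Thu ✓
Aug: 31 days, starts Fri → 5 of Fri, Sat, Sun
Sep: 30 days, starts Mon → 5 of Mon, Tue ✓
Oct: 31 days, starts Wed → 5 of Wed, Thu, Fri
Nov: 30 days, starts Sat → 5 of Sat, Sun
Dec: 31 days, starts Mon → 5 of Mon, Tue, Wed ✓
Months with five Tuesdays: Apr, Jul, Sep, Dec.

4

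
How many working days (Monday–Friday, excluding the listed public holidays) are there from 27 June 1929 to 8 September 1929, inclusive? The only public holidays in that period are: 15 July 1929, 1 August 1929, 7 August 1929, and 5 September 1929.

27 June 1929 is a Thursday.
From 27 June 1929 to 8 September 1929 is 74 days inclusive.
74 = 7 × 10 + 4, so there are 10 full weeks plus 4 extra days.
Each full week contributes 5 weekdays (Mon–Fri): 10 × 5 = 50.
The 4 extra days are Thursday, Friday, Saturday, Sunday — 2 of them qualify.
Total: 50 + 2 = 52.
Holidays: 15 July 1929 (Mon); 1 August 1929 (Thu); 7 August 1929 (Wed); 5 September 1929 (Thu).
All 4 holidays fall on weekdays, so subtract 4.
Business days: 52 − 4 = 48.

48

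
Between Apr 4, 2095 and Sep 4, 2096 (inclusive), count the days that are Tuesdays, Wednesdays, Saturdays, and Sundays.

Apr 4, 2095 is a Monday.
The range spans 520 days (inclusive of both endpoints).
520 = 7 × 74 + 2, so there are 74 full weeks plus 2 extra days.
Each full week contributes 4 days from the set (Tue, Wed, Sat, Sun): 74 × 4 = 296.
The 2 extra days are Mon, Tue — 1 of them qualifies.
Total: 296 + 1 = 297.

297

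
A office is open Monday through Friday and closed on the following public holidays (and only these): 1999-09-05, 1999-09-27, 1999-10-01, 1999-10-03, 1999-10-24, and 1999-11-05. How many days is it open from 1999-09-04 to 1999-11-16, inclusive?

49

1999-09-04 is a Saturday.
That's 74 days from start to end, counting both.
74 = 7 × 10 + 4, so there are 10 full weeks plus 4 extra days.
Each full week contributes 5 weekdays (Mon–Fri): 10 × 5 = 50.
The 4 extra days are Saturday, Sunday, Monday, Tuesday — 2 of them qualify.
Total: 50 + 2 = 52.
Holidays: 1999-09-05 (Sun); 1999-09-27 (Mon); 1999-10-01 (Fri); 1999-10-03 (Sun); 1999-10-24 (Sun); 1999-11-05 (Fri).
3 of the 6 holidays fall on weekdays; the rest are weekends and were already excluded.
Business days: 52 − 3 = 49.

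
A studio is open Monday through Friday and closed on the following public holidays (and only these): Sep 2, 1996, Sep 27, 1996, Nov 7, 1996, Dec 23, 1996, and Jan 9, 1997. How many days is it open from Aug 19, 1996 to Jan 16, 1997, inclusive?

104 business days

Aug 19, 1996 is a Monday.
From Aug 19, 1996 to Jan 16, 1997 is 151 days inclusive.
151 = 7 × 21 + 4, so there are 21 full weeks plus 4 extra days.
Each full week contributes 5 weekdays (Mon–Fri): 21 × 5 = 105.
The 4 extra days are Monday, Tuesday, Wednesday, Thursday — 4 of them qualify.
Total: 105 + 4 = 109.
Holidays: Sep 2, 1996 (Mon); Sep 27, 1996 (Fri); Nov 7, 1996 (Thu); Dec 23, 1996 (Mon); Jan 9, 1997 (Thu).
All 5 holidays fall on weekdays, so subtract 5.
Business days: 109 − 5 = 104.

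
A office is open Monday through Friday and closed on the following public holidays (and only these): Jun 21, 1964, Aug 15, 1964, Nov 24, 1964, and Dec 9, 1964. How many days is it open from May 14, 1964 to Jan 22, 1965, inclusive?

May 14, 1964 is a Thursday.
From May 14, 1964 to Jan 22, 1965 is 254 days inclusive.
254 = 7 × 36 + 2, so there are 36 full weeks plus 2 extra days.
Each full week contributes 5 weekdays (Mon–Fri): 36 × 5 = 180.
The 2 extra days are Thursday, Friday — 2 of them qualify.
Total: 180 + 2 = 182.
Holidays: Jun 21, 1964 (Sun); Aug 15, 1964 (Sat); Nov 24, 1964 (Tue); Dec 9, 1964 (Wed).
2 of the 4 holidays fall on weekdays; the rest are weekends and were already excluded.
Business days: 182 − 2 = 180.

180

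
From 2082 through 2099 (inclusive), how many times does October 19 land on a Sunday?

3

Day of week of October 19 in each year:
2082: Mon, 2083: Tue, 2084: Thu, 2085: Fri, 2086: Sat, 2087: Sun ✓, 2088: Tue, 2089: Wed, 2090: Thu, 2091: Fri, 2092: Sun ✓, 2093: Mon, 2094: Tue, 2095: Wed, 2096: Fri, 2097: Sat, 2098: Sun ✓, 2099: Mon
Sundays: 2087, 2092, 2098.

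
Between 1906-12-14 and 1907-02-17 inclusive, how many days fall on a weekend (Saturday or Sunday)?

20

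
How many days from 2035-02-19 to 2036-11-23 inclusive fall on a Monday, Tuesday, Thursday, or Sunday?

368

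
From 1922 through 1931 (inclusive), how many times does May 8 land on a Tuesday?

Day of week of May 8 in each year:
1922: Mon, 1923: Tue ✓, 1924: Thu, 1925: Fri, 1926: Sat, 1927: Sun, 1928: Tue ✓, 1929: Wed, 1930: Thu, 1931: Fri
Tuesdays: 1923, 1928.

2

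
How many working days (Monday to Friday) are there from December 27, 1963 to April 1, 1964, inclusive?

December 27, 1963 is a Friday.
From December 27, 1963 to April 1, 1964 is 97 days inclusive.
97 = 7 × 13 + 6, so there are 13 full weeks plus 6 extra days.
Each full week contributes 5 weekdays (Mon–Fri): 13 × 5 = 65.
The 6 extra days are Friday, Saturday, Sunday, Monday, Tuesday, Wednesday — 4 of them qualify.
Total: 65 + 4 = 69.

69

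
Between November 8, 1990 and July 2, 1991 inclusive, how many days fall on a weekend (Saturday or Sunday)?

68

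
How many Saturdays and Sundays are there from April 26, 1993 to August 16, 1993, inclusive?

April 26, 1993 is a Monday.
From April 26, 1993 to August 16, 1993 is 113 days inclusive.
113 = 7 × 16 + 1, so there are 16 full weeks plus 1 extra day.
Each full week contributes 2 weekend days (Sat, Sun): 16 × 2 = 32.
The 1 extra day is Mon — none qualify.
Total: 32 + 0 = 32.

32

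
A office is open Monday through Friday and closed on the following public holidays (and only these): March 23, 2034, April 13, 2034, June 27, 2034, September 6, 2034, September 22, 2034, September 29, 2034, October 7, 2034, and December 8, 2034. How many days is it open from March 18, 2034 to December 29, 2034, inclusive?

198 working days

March 18, 2034 is a Saturday.
The range spans 287 days (inclusive of both endpoints).
287 = 7 × 41, so the span is exactly 41 full weeks.
Each full week contributes 5 weekdays (Mon–Fri): 41 × 5 = 205.
Total: 205.
Holidays: March 23, 2034 (Thu); April 13, 2034 (Thu); June 27, 2034 (Tue); September 6, 2034 (Wed); September 22, 2034 (Fri); September 29, 2034 (Fri); October 7, 2034 (Sat); December 8, 2034 (Fri).
7 of the 8 holidays fall on weekdays; the rest are weekends and were already excluded.
Business days: 205 − 7 = 198.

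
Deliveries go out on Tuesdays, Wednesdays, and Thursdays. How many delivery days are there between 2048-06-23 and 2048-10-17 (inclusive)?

2048-06-23 is a Tuesday.
From 2048-06-23 to 2048-10-17 is 117 days inclusive.
117 = 7 × 16 + 5, so there are 16 full weeks plus 5 extra days.
Each full week contributes 3 days from the set (Tue, Wed, Thu): 16 × 3 = 48.
The 5 extra days are Tue, Wed, Thu, Fri, Sat — 3 of them qualify.
Total: 48 + 3 = 51.

51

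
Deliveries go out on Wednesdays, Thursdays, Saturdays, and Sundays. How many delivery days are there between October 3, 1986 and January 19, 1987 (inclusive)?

October 3, 1986 is a Friday.
The range spans 109 days (inclusive of both endpoints).
109 = 7 × 15 + 4, so there are 15 full weeks plus 4 extra days.
Each full week contributes 4 days from the set (Wed, Thu, Sat, Sun): 15 × 4 = 60.
The 4 extra days are Fri, Sat, Sun, Mon — 2 of them qualify.
Total: 60 + 2 = 62.

62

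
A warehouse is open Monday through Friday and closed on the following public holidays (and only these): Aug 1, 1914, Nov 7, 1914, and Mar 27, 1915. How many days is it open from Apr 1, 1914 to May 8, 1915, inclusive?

288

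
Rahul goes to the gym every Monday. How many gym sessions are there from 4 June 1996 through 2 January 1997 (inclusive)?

30 Mondays

4 June 1996 is a Tuesday.
From 4 June 1996 to 2 January 1997 is 213 days inclusive.
213 = 7 × 30 + 3, so there are 30 full weeks plus 3 extra days.
Each full week contributes one Monday: 30 so far.
The 3 extra days are Tue, Wed, Thu — none qualify.
Total: 30 + 0 = 30.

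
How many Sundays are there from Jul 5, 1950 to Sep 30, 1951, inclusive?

Jul 5, 1950 is a Wednesday.
From Jul 5, 1950 to Sep 30, 1951 is 453 days inclusive.
453 = 7 × 64 + 5, so there are 64 full weeks plus 5 extra days.
Each full week contributes one Sunday: 64 so far.
The 5 extra days are Wed, Thu, Fri, Sat, Sun — 1 of them qualifies.
Total: 64 + 1 = 65.

65 Sundays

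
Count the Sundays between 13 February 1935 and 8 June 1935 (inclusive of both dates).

13 February 1935 is a Wednesday.
That's 116 days from start to end, counting both.
116 = 7 × 16 + 4, so there are 16 full weeks plus 4 extra days.
Each full week contributes one Sunday: 16 so far.
The 4 extra days are Wednesday, Thursday, Friday, Saturday — none qualify.
Total: 16 + 0 = 16.

16 Sundays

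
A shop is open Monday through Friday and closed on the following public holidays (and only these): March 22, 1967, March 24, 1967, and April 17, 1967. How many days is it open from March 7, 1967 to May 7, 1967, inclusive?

41 working days

March 7, 1967 is a Tuesday.
From March 7, 1967 to May 7, 1967 is 62 days inclusive.
62 = 7 × 8 + 6, so there are 8 full weeks plus 6 extra days.
Each full week contributes 5 weekdays (Mon–Fri): 8 × 5 = 40.
The 6 extra days are Tuesday, Wednesday, Thursday, Friday, Saturday, Sunday — 4 of them qualify.
Total: 40 + 4 = 44.
Holidays: March 22, 1967 (Wed); March 24, 1967 (Fri); April 17, 1967 (Mon).
All 3 holidays fall on weekdays, so subtract 3.
Business days: 44 − 3 = 41.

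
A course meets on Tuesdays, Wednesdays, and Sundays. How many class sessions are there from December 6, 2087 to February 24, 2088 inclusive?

December 6, 2087 is a Saturday.
That's 81 days from start to end, counting both.
81 = 7 × 11 + 4, so there are 11 full weeks plus 4 extra days.
Each full week contributes 3 days from the set (Tue, Wed, Sun): 11 × 3 = 33.
The 4 extra days are Sat, Sun, Mon, Tue — 2 of them qualify.
Total: 33 + 2 = 35.

35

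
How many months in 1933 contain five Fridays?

4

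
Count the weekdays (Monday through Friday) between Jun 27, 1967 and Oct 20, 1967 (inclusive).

84 weekdays

Jun 27, 1967 is a Tuesday.
The range spans 116 days (inclusive of both endpoints).
116 = 7 × 16 + 4, so there are 16 full weeks plus 4 extra days.
Each full week contributes 5 weekdays (Mon–Fri): 16 × 5 = 80.
The 4 extra days are Tue, Wed, Thu, Fri — 4 of them qualify.
Total: 80 + 4 = 84.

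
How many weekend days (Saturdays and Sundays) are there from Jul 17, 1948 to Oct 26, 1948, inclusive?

Jul 17, 1948 is a Saturday.
From Jul 17, 1948 to Oct 26, 1948 is 102 days inclusive.
102 = 7 × 14 + 4, so there are 14 full weeks plus 4 extra days.
Each full week contributes 2 weekend days (Sat, Sun): 14 × 2 = 28.
The 4 extra days are Saturday, Sunday, Monday, Tuesday — 2 of them qualify.
Total: 28 + 2 = 30.

30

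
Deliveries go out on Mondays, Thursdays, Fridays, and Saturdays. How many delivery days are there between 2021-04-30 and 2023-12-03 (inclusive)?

542

2021-04-30 is a Friday.
From 2021-04-30 to 2023-12-03 is 948 days inclusive.
948 = 7 × 135 + 3, so there are 135 full weeks plus 3 extra days.
Each full week contributes 4 days from the set (Mon, Thu, Fri, Sat): 135 × 4 = 540.
The 3 extra days are Friday, Saturday, Sunday — 2 of them qualify.
Total: 540 + 2 = 542.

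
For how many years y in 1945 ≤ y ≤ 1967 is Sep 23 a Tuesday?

Day of week of September 23 in each year:
1945: Sun, 1946: Mon, 1947: Tue ✓, 1948: Thu, 1949: Fri, 1950: Sat, 1951: Sun, 1952: Tue ✓, 1953: Wed, 1954: Thu, 1955: Fri, 1956: Sun, 1957: Mon, 1958: Tue ✓, 1959: Wed, 1960: Fri, 1961: Sat, 1962: Sun, 1963: Mon, 1964: Wed, 1965: Thu, 1966: Fri, 1967: Sat
Tuesdays: 1947, 1952, 1958.

3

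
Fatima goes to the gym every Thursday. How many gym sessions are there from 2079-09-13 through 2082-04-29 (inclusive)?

2079-09-13 is a Wednesday.
The range spans 960 days (inclusive of both endpoints).
960 = 7 × 137 + 1, so there are 137 full weeks plus 1 extra day.
Each full week contributes one Thursday: 137 so far.
The 1 extra day is Wed — none qualify.
Total: 137 + 0 = 137.

137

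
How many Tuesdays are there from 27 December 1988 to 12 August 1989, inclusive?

27 December 1988 is a Tuesday.
The range spans 229 days (inclusive of both endpoints).
229 = 7 × 32 + 5, so there are 32 full weeks plus 5 extra days.
Each full week contributes one Tuesday: 32 so far.
The 5 extra days are Tuesday, Wednesday, Thursday, Friday, Saturday — 1 of them qualifies.
Total: 32 + 1 = 33.

33 Tuesdays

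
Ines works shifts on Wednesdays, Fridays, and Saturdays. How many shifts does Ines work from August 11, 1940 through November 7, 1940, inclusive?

August 11, 1940 is a Sunday.
That's 89 days from start to end, counting both.
89 = 7 × 12 + 5, so there are 12 full weeks plus 5 extra days.
Each full week contributes 3 days from the set (Wed, Fri, Sat): 12 × 3 = 36.
The 5 extra days are Sun, Mon, Tue, Wed, Thu — 1 of them qualifies.
Total: 36 + 1 = 37.

37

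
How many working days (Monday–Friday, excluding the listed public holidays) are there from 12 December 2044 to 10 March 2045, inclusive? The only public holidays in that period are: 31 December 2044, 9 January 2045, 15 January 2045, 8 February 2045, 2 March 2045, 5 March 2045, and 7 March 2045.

12 December 2044 is a Monday.
The range spans 89 days (inclusive of both endpoints).
89 = 7 × 12 + 5, so there are 12 full weeks plus 5 extra days.
Each full week contributes 5 weekdays (Mon–Fri): 12 × 5 = 60.
The 5 extra days are Mon, Tue, Wed, Thu, Fri — 5 of them qualify.
Total: 60 + 5 = 65.
Holidays: 31 December 2044 (Sat); 9 January 2045 (Mon); 15 January 2045 (Sun); 8 February 2045 (Wed); 2 March 2045 (Thu); 5 March 2045 (Sun); 7 March 2045 (Tue).
4 of the 7 holidays fall on weekdays; the rest are weekends and were already excluded.
Business days: 65 − 4 = 61.

61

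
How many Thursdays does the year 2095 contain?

January 1, 2095 is a Saturday.
The range spans 365 days (inclusive of both endpoints).
365 = 7 × 52 + 1, so there are 52 full weeks plus 1 extra day.
Each full week contributes one Thursday: 52 so far.
The 1 extra day is Sat — none qualify.
Total: 52 + 0 = 52.

52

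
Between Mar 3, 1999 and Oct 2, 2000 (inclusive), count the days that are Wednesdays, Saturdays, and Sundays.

249

Mar 3, 1999 is a Wednesday.
From Mar 3, 1999 to Oct 2, 2000 is 580 days inclusive.
580 = 7 × 82 + 6, so there are 82 full weeks plus 6 extra days.
Each full week contributes 3 days from the set (Wed, Sat, Sun): 82 × 3 = 246.
The 6 extra days are Wednesday, Thursday, Friday, Saturday, Sunday, Monday — 3 of them qualify.
Total: 246 + 3 = 249.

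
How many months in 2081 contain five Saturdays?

4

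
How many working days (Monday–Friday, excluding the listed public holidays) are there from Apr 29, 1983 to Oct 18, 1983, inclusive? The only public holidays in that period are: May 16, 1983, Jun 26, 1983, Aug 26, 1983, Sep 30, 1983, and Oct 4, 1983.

Apr 29, 1983 is a Friday.
From Apr 29, 1983 to Oct 18, 1983 is 173 days inclusive.
173 = 7 × 24 + 5, so there are 24 full weeks plus 5 extra days.
Each full week contributes 5 weekdays (Mon–Fri): 24 × 5 = 120.
The 5 extra days are Friday, Saturday, Sunday, Monday, Tuesday — 3 of them qualify.
Total: 120 + 3 = 123.
Holidays: May 16, 1983 (Mon); Jun 26, 1983 (Sun); Aug 26, 1983 (Fri); Sep 30, 1983 (Fri); Oct 4, 1983 (Tue).
4 of the 5 holidays fall on weekdays; the rest are weekends and were already excluded.
Business days: 123 − 4 = 119.

119 working days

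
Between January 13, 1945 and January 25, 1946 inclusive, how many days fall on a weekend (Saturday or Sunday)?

January 13, 1945 is a Saturday.
The range spans 378 days (inclusive of both endpoints).
378 = 7 × 54, so the span is exactly 54 full weeks.
Each full week contributes 2 weekend days (Sat, Sun): 54 × 2 = 108.
Total: 108.

108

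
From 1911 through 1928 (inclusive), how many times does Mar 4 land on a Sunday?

Day of week of March 4 in each year:
1911: Sat, 1912: Mon, 1913: Tue, 1914: Wed, 1915: Thu, 1916: Sat, 1917: Sun ✓, 1918: Mon, 1919: Tue, 1920: Thu, 1921: Fri, 1922: Sat, 1923: Sun ✓, 1924: Tue, 1925: Wed, 1926: Thu, 1927: Fri, 1928: Sun ✓
Sundays: 1917, 1923, 1928.

3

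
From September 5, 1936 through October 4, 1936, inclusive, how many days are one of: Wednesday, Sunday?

September 5, 1936 is a Saturday.
From September 5, 1936 to October 4, 1936 is 30 days inclusive.
30 = 7 × 4 + 2, so there are 4 full weeks plus 2 extra days.
Each full week contributes 2 days from the set (Wed, Sun): 4 × 2 = 8.
The 2 extra days are Saturday, Sunday — 1 of them qualifies.
Total: 8 + 1 = 9.

9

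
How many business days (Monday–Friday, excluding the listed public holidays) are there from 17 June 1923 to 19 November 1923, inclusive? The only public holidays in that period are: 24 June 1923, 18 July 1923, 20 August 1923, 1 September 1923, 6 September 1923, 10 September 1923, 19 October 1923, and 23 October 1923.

105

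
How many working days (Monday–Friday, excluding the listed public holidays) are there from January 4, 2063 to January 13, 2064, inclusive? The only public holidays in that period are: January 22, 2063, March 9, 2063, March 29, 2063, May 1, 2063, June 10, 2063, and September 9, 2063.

263

January 4, 2063 is a Thursday.
The range spans 375 days (inclusive of both endpoints).
375 = 7 × 53 + 4, so there are 53 full weeks plus 4 extra days.
Each full week contributes 5 weekdays (Mon–Fri): 53 × 5 = 265.
The 4 extra days are Thursday, Friday, Saturday, Sunday — 2 of them qualify.
Total: 265 + 2 = 267.
Holidays: January 22, 2063 (Mon); March 9, 2063 (Fri); March 29, 2063 (Thu); May 1, 2063 (Tue); June 10, 2063 (Sun); September 9, 2063 (Sun).
4 of the 6 holidays fall on weekdays; the rest are weekends and were already excluded.
Business days: 267 − 4 = 263.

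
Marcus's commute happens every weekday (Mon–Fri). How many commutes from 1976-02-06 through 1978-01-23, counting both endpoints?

512 weekdays

1976-02-06 is a Friday.
That's 718 days from start to end, counting both.
718 = 7 × 102 + 4, so there are 102 full weeks plus 4 extra days.
Each full week contributes 5 weekdays (Mon–Fri): 102 × 5 = 510.
The 4 extra days are Friday, Saturday, Sunday, Monday — 2 of them qualify.
Total: 510 + 2 = 512.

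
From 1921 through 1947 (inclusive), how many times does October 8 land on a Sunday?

Day of week of October 8 in each year:
1921: Sat, 1922: Sun ✓, 1923: Mon, 1924: Wed, 1925: Thu, 1926: Fri, 1927: Sat, 1928: Mon, 1929: Tue, 1930: Wed, 1931: Thu, 1932: Sat, 1933: Sun ✓, 1934: Mon, 1935: Tue, 1936: Thu, 1937: Fri, 1938: Sat, 1939: Sun ✓, 1940: Tue, 1941: Wed, 1942: Thu, 1943: Fri, 1944: Sun ✓, 1945: Mon, 1946: Tue, 1947: Wed
Sundays: 1922, 1933, 1939, 1944.

4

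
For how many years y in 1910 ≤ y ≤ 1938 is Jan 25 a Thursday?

Day of week of January 25 in each year:
1910: Tue, 1911: Wed, 1912: Thu ✓, 1913: Sat, 1914: Sun, 1915: Mon, 1916: Tue, 1917: Thu ✓, 1918: Fri, 1919: Sat, 1920: Sun, 1921: Tue, 1922: Wed, 1923: Thu ✓, 1924: Fri, 1925: Sun, 1926: Mon, 1927: Tue, 1928: Wed, 1929: Fri, 1930: Sat, 1931: Sun, 1932: Mon, 1933: Wed, 1934: Thu ✓, 1935: Fri, 1936: Sat, 1937: Mon, 1938: Tue
Thursdays: 1912, 1917, 1923, 1934.

4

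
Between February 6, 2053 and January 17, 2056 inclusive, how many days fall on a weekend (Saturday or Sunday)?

308

February 6, 2053 is a Thursday.
From February 6, 2053 to January 17, 2056 is 1076 days inclusive.
1076 = 7 × 153 + 5, so there are 153 full weeks plus 5 extra days.
Each full week contributes 2 weekend days (Sat, Sun): 153 × 2 = 306.
The 5 extra days are Thursday, Friday, Saturday, Sunday, Monday — 2 of them qualify.
Total: 306 + 2 = 308.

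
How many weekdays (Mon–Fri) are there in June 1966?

22 weekdays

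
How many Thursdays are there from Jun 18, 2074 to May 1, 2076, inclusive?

98 Thursdays

Jun 18, 2074 is a Monday.
From Jun 18, 2074 to May 1, 2076 is 684 days inclusive.
684 = 7 × 97 + 5, so there are 97 full weeks plus 5 extra days.
Each full week contributes one Thursday: 97 so far.
The 5 extra days are Mon, Tue, Wed, Thu, Fri — 1 of them qualifies.
Total: 97 + 1 = 98.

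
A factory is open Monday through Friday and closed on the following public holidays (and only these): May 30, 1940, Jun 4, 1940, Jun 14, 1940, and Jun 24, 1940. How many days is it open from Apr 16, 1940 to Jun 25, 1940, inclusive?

Apr 16, 1940 is a Tuesday.
That's 71 days from start to end, counting both.
71 = 7 × 10 + 1, so there are 10 full weeks plus 1 extra day.
Each full week contributes 5 weekdays (Mon–Fri): 10 × 5 = 50.
The 1 extra day is Tue — 1 of them qualifies.
Total: 50 + 1 = 51.
Holidays: May 30, 1940 (Thu); Jun 4, 1940 (Tue); Jun 14, 1940 (Fri); Jun 24, 1940 (Mon).
All 4 holidays fall on weekdays, so subtract 4.
Business days: 51 − 4 = 47.

47 business days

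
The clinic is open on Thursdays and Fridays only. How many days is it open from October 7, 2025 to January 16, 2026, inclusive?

30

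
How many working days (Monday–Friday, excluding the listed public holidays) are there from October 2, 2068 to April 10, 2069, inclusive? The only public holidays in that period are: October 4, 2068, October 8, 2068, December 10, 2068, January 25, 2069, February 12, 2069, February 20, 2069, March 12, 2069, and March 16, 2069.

130 working days

October 2, 2068 is a Tuesday.
The range spans 191 days (inclusive of both endpoints).
191 = 7 × 27 + 2, so there are 27 full weeks plus 2 extra days.
Each full week contributes 5 weekdays (Mon–Fri): 27 × 5 = 135.
The 2 extra days are Tuesday, Wednesday — 2 of them qualify.
Total: 135 + 2 = 137.
Holidays: October 4, 2068 (Thu); October 8, 2068 (Mon); December 10, 2068 (Mon); January 25, 2069 (Fri); February 12, 2069 (Tue); February 20, 2069 (Wed); March 12, 2069 (Tue); March 16, 2069 (Sat).
7 of the 8 holidays fall on weekdays; the rest are weekends and were already excluded.
Business days: 137 − 7 = 130.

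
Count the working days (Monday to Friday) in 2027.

261 weekdays

January 1, 2027 is a Friday.
The range spans 365 days (inclusive of both endpoints).
365 = 7 × 52 + 1, so there are 52 full weeks plus 1 extra day.
Each full week contributes 5 weekdays (Mon–Fri): 52 × 5 = 260.
The 1 extra day is Friday — 1 of them qualifies.
Total: 260 + 1 = 261.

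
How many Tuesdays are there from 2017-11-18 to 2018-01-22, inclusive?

9

2017-11-18 is a Saturday.
From 2017-11-18 to 2018-01-22 is 66 days inclusive.
66 = 7 × 9 + 3, so there are 9 full weeks plus 3 extra days.
Each full week contributes one Tuesday: 9 so far.
The 3 extra days are Saturday, Sunday, Monday — none qualify.
Total: 9 + 0 = 9.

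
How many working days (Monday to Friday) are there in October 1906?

23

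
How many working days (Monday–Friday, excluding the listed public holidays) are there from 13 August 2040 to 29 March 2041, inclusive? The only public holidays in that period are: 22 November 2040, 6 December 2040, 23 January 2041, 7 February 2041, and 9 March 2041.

13 August 2040 is a Monday.
The range spans 229 days (inclusive of both endpoints).
229 = 7 × 32 + 5, so there are 32 full weeks plus 5 extra days.
Each full week contributes 5 weekdays (Mon–Fri): 32 × 5 = 160.
The 5 extra days are Mon, Tue, Wed, Thu, Fri — 5 of them qualify.
Total: 160 + 5 = 165.
Holidays: 22 November 2040 (Thu); 6 December 2040 (Thu); 23 January 2041 (Wed); 7 February 2041 (Thu); 9 March 2041 (Sat).
4 of the 5 holidays fall on weekdays; the rest are weekends and were already excluded.
Business days: 165 − 4 = 161.

161 working days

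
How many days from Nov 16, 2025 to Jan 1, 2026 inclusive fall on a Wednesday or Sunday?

Nov 16, 2025 is a Sunday.
From Nov 16, 2025 to Jan 1, 2026 is 47 days inclusive.
47 = 7 × 6 + 5, so there are 6 full weeks plus 5 extra days.
Each full week contributes 2 days from the set (Wed, Sun): 6 × 2 = 12.
The 5 extra days are Sunday, Monday, Tuesday, Wednesday, Thursday — 2 of them qualify.
Total: 12 + 2 = 14.

14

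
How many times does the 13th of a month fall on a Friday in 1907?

2

The 13th falls on a Friday when the month's 13th has weekday Fri.
Jan 13 is Sun; Feb 13 is Wed; Mar 13 is Wed; Apr 13 is Sat; May 13 is Mon; Jun 13 is Thu; Jul 13 is Sat; Aug 13 is Tue; Sep 13 is Fri ✓; Oct 13 is Sun; Nov 13 is Wed; Dec 13 is Fri ✓.
Friday the 13ths: Sep, Dec.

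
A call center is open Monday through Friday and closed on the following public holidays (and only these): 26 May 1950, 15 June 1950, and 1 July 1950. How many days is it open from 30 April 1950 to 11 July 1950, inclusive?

50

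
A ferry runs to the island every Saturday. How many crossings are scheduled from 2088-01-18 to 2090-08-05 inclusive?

133

2088-01-18 is a Sunday.
The range spans 931 days (inclusive of both endpoints).
931 = 7 × 133, so the span is exactly 133 full weeks.
Each full week contributes one Saturday: 133 so far.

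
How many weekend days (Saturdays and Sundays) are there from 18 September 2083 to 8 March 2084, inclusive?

18 September 2083 is a Saturday.
That's 173 days from start to end, counting both.
173 = 7 × 24 + 5, so there are 24 full weeks plus 5 extra days.
Each full week contributes 2 weekend days (Sat, Sun): 24 × 2 = 48.
The 5 extra days are Sat, Sun, Mon, Tue, Wed — 2 of them qualify.
Total: 48 + 2 = 50.

50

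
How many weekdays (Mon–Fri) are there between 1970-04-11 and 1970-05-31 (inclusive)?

35

1970-04-11 is a Saturday.
That's 51 days from start to end, counting both.
51 = 7 × 7 + 2, so there are 7 full weeks plus 2 extra days.
Each full week contributes 5 weekdays (Mon–Fri): 7 × 5 = 35.
The 2 extra days are Saturday, Sunday — none qualify.
Total: 35 + 0 = 35.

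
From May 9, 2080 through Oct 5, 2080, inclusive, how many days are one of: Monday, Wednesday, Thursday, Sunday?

85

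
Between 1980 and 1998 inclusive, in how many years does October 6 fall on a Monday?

3

Day of week of October 6 in each year:
1980: Mon ✓, 1981: Tue, 1982: Wed, 1983: Thu, 1984: Sat, 1985: Sun, 1986: Mon ✓, 1987: Tue, 1988: Thu, 1989: Fri, 1990: Sat, 1991: Sun, 1992: Tue, 1993: Wed, 1994: Thu, 1995: Fri, 1996: Sun, 1997: Mon ✓, 1998: Tue
Mondays: 1980, 1986, 1997.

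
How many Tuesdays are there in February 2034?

4

2034-02-01 is a Wednesday.
That's 28 days from start to end, counting both.
28 = 7 × 4, so the span is exactly 4 full weeks.
Each full week contributes one Tuesday: 4 so far.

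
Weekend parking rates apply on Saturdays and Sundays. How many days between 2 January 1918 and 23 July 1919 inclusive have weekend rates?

162

2 January 1918 is a Wednesday.
That's 568 days from start to end, counting both.
568 = 7 × 81 + 1, so there are 81 full weeks plus 1 extra day.
Each full week contributes 2 weekend days (Sat, Sun): 81 × 2 = 162.
The 1 extra day is Wednesday — none qualify.
Total: 162 + 0 = 162.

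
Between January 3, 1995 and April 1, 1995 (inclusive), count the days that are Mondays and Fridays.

25

January 3, 1995 is a Tuesday.
From January 3, 1995 to April 1, 1995 is 89 days inclusive.
89 = 7 × 12 + 5, so there are 12 full weeks plus 5 extra days.
Each full week contributes 2 days from the set (Mon, Fri): 12 × 2 = 24.
The 5 extra days are Tuesday, Wednesday, Thursday, Friday, Saturday — 1 of them qualifies.
Total: 24 + 1 = 25.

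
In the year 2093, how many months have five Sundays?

4

A month has five Sundays exactly when Sunday falls within its first (length − 28) days.
Jan: 31 days, starts Thu → 5 of Thu, Fri, Sat
Feb: 28 days, starts Sun → 5 of (none)
Mar: 31 days, starts Sun → 5 of Sun, Mon, Tue ✓
Apr: 30 days, starts Wed → 5 of Wed, Thu
May: 31 days, starts Fri → 5 of Fri, Sat, Sun ✓
Jun: 30 days, starts Mon → 5 of Mon, Tue
Jul: 31 days, starts Wed → 5 of Wed, Thu, Fri
Aug: 31 days, starts Sat → 5 of Sat, Sun, Mon ✓
Sep: 30 days, starts Tue → 5 of Tue, Wed
Oct: 31 days, starts Thu → 5 of Thu, Fri, Sat
Nov: 30 days, starts Sun → 5 of Sun, Mon ✓
Dec: 31 days, starts Tue → 5 of Tue, Wed, Thu
Months with five Sundays: Mar, May, Aug, Nov.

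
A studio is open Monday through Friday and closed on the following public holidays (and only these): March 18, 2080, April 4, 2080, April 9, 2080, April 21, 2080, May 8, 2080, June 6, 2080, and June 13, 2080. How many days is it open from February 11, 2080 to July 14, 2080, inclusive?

104 working days

February 11, 2080 is a Sunday.
From February 11, 2080 to July 14, 2080 is 155 days inclusive.
155 = 7 × 22 + 1, so there are 22 full weeks plus 1 extra day.
Each full week contributes 5 weekdays (Mon–Fri): 22 × 5 = 110.
The 1 extra day is Sun — none qualify.
Total: 110 + 0 = 110.
Holidays: March 18, 2080 (Mon); April 4, 2080 (Thu); April 9, 2080 (Tue); April 21, 2080 (Sun); May 8, 2080 (Wed); June 6, 2080 (Thu); June 13, 2080 (Thu).
6 of the 7 holidays fall on weekdays; the rest are weekends and were already excluded.
Business days: 110 − 6 = 104.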